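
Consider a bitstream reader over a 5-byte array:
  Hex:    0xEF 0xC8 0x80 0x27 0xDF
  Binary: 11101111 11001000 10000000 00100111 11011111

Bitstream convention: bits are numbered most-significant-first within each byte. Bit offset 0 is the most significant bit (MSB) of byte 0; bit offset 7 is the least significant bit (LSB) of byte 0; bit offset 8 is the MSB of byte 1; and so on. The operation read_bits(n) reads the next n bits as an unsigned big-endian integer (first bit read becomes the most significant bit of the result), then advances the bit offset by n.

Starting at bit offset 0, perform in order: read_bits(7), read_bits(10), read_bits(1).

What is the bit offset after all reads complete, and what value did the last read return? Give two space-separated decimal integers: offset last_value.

Read 1: bits[0:7] width=7 -> value=119 (bin 1110111); offset now 7 = byte 0 bit 7; 33 bits remain
Read 2: bits[7:17] width=10 -> value=913 (bin 1110010001); offset now 17 = byte 2 bit 1; 23 bits remain
Read 3: bits[17:18] width=1 -> value=0 (bin 0); offset now 18 = byte 2 bit 2; 22 bits remain

Answer: 18 0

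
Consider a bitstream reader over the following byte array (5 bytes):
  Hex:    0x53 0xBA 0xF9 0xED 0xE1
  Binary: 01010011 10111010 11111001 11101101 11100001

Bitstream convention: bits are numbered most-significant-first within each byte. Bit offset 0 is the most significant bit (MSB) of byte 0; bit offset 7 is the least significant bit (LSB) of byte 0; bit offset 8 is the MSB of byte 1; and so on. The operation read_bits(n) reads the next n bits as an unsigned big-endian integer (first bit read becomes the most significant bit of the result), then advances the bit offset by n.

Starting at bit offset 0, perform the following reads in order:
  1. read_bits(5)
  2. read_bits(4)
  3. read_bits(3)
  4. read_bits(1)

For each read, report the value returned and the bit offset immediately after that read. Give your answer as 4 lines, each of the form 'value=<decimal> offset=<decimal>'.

Answer: value=10 offset=5
value=7 offset=9
value=3 offset=12
value=1 offset=13

Derivation:
Read 1: bits[0:5] width=5 -> value=10 (bin 01010); offset now 5 = byte 0 bit 5; 35 bits remain
Read 2: bits[5:9] width=4 -> value=7 (bin 0111); offset now 9 = byte 1 bit 1; 31 bits remain
Read 3: bits[9:12] width=3 -> value=3 (bin 011); offset now 12 = byte 1 bit 4; 28 bits remain
Read 4: bits[12:13] width=1 -> value=1 (bin 1); offset now 13 = byte 1 bit 5; 27 bits remain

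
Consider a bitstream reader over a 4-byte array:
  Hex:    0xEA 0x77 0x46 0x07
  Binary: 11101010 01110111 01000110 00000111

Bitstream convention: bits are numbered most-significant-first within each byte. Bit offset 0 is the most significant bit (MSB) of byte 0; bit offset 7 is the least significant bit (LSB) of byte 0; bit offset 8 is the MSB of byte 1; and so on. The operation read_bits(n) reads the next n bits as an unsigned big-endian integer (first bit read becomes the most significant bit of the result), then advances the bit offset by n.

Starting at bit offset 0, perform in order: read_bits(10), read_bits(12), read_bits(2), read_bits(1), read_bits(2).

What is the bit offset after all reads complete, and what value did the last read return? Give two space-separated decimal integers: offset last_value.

Read 1: bits[0:10] width=10 -> value=937 (bin 1110101001); offset now 10 = byte 1 bit 2; 22 bits remain
Read 2: bits[10:22] width=12 -> value=3537 (bin 110111010001); offset now 22 = byte 2 bit 6; 10 bits remain
Read 3: bits[22:24] width=2 -> value=2 (bin 10); offset now 24 = byte 3 bit 0; 8 bits remain
Read 4: bits[24:25] width=1 -> value=0 (bin 0); offset now 25 = byte 3 bit 1; 7 bits remain
Read 5: bits[25:27] width=2 -> value=0 (bin 00); offset now 27 = byte 3 bit 3; 5 bits remain

Answer: 27 0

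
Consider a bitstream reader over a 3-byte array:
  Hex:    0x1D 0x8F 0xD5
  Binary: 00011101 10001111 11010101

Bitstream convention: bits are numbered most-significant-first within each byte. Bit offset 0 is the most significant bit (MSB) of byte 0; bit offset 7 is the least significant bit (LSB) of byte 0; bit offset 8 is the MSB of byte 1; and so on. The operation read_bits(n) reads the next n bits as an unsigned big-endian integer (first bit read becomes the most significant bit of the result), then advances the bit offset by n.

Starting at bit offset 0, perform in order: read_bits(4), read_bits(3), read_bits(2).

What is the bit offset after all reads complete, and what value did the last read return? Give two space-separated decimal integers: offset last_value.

Answer: 9 3

Derivation:
Read 1: bits[0:4] width=4 -> value=1 (bin 0001); offset now 4 = byte 0 bit 4; 20 bits remain
Read 2: bits[4:7] width=3 -> value=6 (bin 110); offset now 7 = byte 0 bit 7; 17 bits remain
Read 3: bits[7:9] width=2 -> value=3 (bin 11); offset now 9 = byte 1 bit 1; 15 bits remain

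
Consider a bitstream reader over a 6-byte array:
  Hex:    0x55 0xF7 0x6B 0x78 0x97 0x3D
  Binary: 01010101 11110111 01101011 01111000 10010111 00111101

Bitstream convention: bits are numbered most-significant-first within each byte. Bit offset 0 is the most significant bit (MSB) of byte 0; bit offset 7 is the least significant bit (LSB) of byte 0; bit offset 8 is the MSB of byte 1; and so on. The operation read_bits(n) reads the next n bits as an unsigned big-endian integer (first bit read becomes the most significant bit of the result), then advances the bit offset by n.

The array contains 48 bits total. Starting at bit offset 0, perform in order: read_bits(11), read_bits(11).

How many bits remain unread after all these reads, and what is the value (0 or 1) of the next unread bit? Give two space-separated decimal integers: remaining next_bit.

Read 1: bits[0:11] width=11 -> value=687 (bin 01010101111); offset now 11 = byte 1 bit 3; 37 bits remain
Read 2: bits[11:22] width=11 -> value=1498 (bin 10111011010); offset now 22 = byte 2 bit 6; 26 bits remain

Answer: 26 1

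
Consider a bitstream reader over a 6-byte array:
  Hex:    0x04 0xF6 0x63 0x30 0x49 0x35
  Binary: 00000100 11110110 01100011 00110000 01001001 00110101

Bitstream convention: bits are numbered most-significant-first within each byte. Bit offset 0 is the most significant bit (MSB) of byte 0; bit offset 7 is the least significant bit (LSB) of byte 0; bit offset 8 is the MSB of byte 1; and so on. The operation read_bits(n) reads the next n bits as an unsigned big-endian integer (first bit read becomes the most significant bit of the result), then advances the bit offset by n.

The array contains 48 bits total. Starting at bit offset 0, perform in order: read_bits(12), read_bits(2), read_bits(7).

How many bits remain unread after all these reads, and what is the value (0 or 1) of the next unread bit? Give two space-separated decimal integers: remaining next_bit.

Read 1: bits[0:12] width=12 -> value=79 (bin 000001001111); offset now 12 = byte 1 bit 4; 36 bits remain
Read 2: bits[12:14] width=2 -> value=1 (bin 01); offset now 14 = byte 1 bit 6; 34 bits remain
Read 3: bits[14:21] width=7 -> value=76 (bin 1001100); offset now 21 = byte 2 bit 5; 27 bits remain

Answer: 27 0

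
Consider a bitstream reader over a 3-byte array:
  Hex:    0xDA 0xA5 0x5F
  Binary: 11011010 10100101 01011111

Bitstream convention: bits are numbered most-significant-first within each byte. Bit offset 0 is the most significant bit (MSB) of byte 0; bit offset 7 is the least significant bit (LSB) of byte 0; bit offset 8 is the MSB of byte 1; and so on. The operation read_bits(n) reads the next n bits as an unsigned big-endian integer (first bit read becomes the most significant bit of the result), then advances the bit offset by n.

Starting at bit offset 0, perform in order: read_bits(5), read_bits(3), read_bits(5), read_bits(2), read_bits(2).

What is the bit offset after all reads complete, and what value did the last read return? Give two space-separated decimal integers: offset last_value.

Read 1: bits[0:5] width=5 -> value=27 (bin 11011); offset now 5 = byte 0 bit 5; 19 bits remain
Read 2: bits[5:8] width=3 -> value=2 (bin 010); offset now 8 = byte 1 bit 0; 16 bits remain
Read 3: bits[8:13] width=5 -> value=20 (bin 10100); offset now 13 = byte 1 bit 5; 11 bits remain
Read 4: bits[13:15] width=2 -> value=2 (bin 10); offset now 15 = byte 1 bit 7; 9 bits remain
Read 5: bits[15:17] width=2 -> value=2 (bin 10); offset now 17 = byte 2 bit 1; 7 bits remain

Answer: 17 2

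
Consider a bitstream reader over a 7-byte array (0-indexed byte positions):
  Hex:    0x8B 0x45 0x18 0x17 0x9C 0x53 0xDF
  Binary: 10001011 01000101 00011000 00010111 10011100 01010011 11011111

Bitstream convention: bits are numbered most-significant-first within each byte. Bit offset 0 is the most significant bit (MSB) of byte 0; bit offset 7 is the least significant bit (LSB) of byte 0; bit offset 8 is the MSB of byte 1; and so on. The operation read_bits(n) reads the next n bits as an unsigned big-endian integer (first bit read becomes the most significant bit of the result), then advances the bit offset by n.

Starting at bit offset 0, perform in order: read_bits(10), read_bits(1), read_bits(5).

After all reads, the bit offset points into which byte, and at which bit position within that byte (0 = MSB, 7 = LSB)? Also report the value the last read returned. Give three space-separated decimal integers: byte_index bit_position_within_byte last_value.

Answer: 2 0 5

Derivation:
Read 1: bits[0:10] width=10 -> value=557 (bin 1000101101); offset now 10 = byte 1 bit 2; 46 bits remain
Read 2: bits[10:11] width=1 -> value=0 (bin 0); offset now 11 = byte 1 bit 3; 45 bits remain
Read 3: bits[11:16] width=5 -> value=5 (bin 00101); offset now 16 = byte 2 bit 0; 40 bits remain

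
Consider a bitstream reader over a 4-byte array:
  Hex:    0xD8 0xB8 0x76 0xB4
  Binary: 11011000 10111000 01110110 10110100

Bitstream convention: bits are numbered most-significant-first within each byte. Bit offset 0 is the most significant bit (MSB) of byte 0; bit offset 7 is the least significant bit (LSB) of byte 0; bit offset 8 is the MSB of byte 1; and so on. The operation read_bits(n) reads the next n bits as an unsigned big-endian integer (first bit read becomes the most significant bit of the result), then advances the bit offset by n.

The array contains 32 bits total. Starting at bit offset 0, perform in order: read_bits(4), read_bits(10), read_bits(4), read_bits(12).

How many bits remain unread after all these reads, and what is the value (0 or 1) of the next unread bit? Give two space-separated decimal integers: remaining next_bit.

Read 1: bits[0:4] width=4 -> value=13 (bin 1101); offset now 4 = byte 0 bit 4; 28 bits remain
Read 2: bits[4:14] width=10 -> value=558 (bin 1000101110); offset now 14 = byte 1 bit 6; 18 bits remain
Read 3: bits[14:18] width=4 -> value=1 (bin 0001); offset now 18 = byte 2 bit 2; 14 bits remain
Read 4: bits[18:30] width=12 -> value=3501 (bin 110110101101); offset now 30 = byte 3 bit 6; 2 bits remain

Answer: 2 0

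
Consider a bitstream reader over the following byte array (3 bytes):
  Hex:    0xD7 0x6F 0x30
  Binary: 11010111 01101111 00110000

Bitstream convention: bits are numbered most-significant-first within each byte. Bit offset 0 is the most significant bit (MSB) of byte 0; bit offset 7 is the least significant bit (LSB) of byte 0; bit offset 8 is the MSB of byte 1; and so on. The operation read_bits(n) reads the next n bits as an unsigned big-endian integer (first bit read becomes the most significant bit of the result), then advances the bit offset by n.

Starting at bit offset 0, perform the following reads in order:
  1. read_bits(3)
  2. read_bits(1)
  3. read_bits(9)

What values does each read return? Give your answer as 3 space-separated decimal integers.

Answer: 6 1 237

Derivation:
Read 1: bits[0:3] width=3 -> value=6 (bin 110); offset now 3 = byte 0 bit 3; 21 bits remain
Read 2: bits[3:4] width=1 -> value=1 (bin 1); offset now 4 = byte 0 bit 4; 20 bits remain
Read 3: bits[4:13] width=9 -> value=237 (bin 011101101); offset now 13 = byte 1 bit 5; 11 bits remain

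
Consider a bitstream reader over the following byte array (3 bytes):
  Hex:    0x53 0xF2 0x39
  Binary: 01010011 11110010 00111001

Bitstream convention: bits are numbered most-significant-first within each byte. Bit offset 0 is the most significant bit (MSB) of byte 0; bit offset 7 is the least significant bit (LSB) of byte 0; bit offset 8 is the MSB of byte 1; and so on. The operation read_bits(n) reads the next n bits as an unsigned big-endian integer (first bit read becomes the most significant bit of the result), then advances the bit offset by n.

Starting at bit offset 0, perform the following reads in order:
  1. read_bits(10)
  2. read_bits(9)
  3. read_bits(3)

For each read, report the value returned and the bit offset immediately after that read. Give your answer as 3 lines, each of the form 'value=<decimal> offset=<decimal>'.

Answer: value=335 offset=10
value=401 offset=19
value=6 offset=22

Derivation:
Read 1: bits[0:10] width=10 -> value=335 (bin 0101001111); offset now 10 = byte 1 bit 2; 14 bits remain
Read 2: bits[10:19] width=9 -> value=401 (bin 110010001); offset now 19 = byte 2 bit 3; 5 bits remain
Read 3: bits[19:22] width=3 -> value=6 (bin 110); offset now 22 = byte 2 bit 6; 2 bits remain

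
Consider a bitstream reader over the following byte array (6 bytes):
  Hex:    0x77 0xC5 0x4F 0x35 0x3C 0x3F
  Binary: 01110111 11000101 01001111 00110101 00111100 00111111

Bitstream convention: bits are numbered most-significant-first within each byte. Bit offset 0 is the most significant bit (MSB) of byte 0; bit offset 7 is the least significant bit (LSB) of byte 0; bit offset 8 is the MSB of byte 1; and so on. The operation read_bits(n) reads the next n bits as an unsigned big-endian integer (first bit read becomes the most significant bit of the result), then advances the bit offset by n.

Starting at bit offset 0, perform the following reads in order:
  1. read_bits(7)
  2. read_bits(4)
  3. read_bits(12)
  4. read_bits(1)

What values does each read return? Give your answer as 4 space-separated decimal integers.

Read 1: bits[0:7] width=7 -> value=59 (bin 0111011); offset now 7 = byte 0 bit 7; 41 bits remain
Read 2: bits[7:11] width=4 -> value=14 (bin 1110); offset now 11 = byte 1 bit 3; 37 bits remain
Read 3: bits[11:23] width=12 -> value=679 (bin 001010100111); offset now 23 = byte 2 bit 7; 25 bits remain
Read 4: bits[23:24] width=1 -> value=1 (bin 1); offset now 24 = byte 3 bit 0; 24 bits remain

Answer: 59 14 679 1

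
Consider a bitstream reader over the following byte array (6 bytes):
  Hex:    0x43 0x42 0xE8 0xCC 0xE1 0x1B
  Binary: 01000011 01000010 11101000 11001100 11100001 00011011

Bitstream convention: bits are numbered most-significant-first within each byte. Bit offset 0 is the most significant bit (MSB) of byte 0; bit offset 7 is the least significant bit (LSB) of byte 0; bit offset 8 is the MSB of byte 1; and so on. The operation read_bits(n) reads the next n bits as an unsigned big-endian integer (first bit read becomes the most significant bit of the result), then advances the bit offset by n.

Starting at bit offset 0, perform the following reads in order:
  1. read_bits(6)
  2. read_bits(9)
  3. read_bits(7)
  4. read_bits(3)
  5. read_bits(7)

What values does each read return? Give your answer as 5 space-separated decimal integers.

Answer: 16 417 58 1 76

Derivation:
Read 1: bits[0:6] width=6 -> value=16 (bin 010000); offset now 6 = byte 0 bit 6; 42 bits remain
Read 2: bits[6:15] width=9 -> value=417 (bin 110100001); offset now 15 = byte 1 bit 7; 33 bits remain
Read 3: bits[15:22] width=7 -> value=58 (bin 0111010); offset now 22 = byte 2 bit 6; 26 bits remain
Read 4: bits[22:25] width=3 -> value=1 (bin 001); offset now 25 = byte 3 bit 1; 23 bits remain
Read 5: bits[25:32] width=7 -> value=76 (bin 1001100); offset now 32 = byte 4 bit 0; 16 bits remain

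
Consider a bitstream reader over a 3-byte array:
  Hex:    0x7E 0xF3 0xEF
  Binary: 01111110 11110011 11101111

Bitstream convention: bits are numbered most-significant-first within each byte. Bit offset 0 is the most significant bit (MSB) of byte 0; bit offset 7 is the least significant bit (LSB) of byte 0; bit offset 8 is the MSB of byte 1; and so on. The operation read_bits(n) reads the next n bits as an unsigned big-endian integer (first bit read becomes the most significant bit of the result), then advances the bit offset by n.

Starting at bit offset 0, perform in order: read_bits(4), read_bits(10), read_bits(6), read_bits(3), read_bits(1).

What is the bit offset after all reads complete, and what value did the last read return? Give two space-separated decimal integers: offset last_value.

Read 1: bits[0:4] width=4 -> value=7 (bin 0111); offset now 4 = byte 0 bit 4; 20 bits remain
Read 2: bits[4:14] width=10 -> value=956 (bin 1110111100); offset now 14 = byte 1 bit 6; 10 bits remain
Read 3: bits[14:20] width=6 -> value=62 (bin 111110); offset now 20 = byte 2 bit 4; 4 bits remain
Read 4: bits[20:23] width=3 -> value=7 (bin 111); offset now 23 = byte 2 bit 7; 1 bits remain
Read 5: bits[23:24] width=1 -> value=1 (bin 1); offset now 24 = byte 3 bit 0; 0 bits remain

Answer: 24 1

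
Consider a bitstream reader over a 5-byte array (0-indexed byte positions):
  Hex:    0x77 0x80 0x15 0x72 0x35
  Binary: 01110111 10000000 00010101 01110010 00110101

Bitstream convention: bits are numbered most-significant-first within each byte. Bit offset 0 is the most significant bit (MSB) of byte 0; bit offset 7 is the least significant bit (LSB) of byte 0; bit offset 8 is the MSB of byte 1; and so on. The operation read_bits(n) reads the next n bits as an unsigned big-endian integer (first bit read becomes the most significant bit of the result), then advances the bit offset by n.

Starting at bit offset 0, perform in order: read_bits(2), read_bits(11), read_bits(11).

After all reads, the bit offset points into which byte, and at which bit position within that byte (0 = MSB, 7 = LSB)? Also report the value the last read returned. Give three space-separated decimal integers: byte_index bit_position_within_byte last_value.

Read 1: bits[0:2] width=2 -> value=1 (bin 01); offset now 2 = byte 0 bit 2; 38 bits remain
Read 2: bits[2:13] width=11 -> value=1776 (bin 11011110000); offset now 13 = byte 1 bit 5; 27 bits remain
Read 3: bits[13:24] width=11 -> value=21 (bin 00000010101); offset now 24 = byte 3 bit 0; 16 bits remain

Answer: 3 0 21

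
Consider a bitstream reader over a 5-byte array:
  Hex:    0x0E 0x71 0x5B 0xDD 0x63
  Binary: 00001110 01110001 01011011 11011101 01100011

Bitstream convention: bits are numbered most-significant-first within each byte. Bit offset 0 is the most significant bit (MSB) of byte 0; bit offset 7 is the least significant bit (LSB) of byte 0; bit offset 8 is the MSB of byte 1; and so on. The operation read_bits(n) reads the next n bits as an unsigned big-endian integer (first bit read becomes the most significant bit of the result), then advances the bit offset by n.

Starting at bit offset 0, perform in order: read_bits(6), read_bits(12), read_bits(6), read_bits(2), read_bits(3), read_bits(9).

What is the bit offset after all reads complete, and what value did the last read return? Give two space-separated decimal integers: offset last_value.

Read 1: bits[0:6] width=6 -> value=3 (bin 000011); offset now 6 = byte 0 bit 6; 34 bits remain
Read 2: bits[6:18] width=12 -> value=2501 (bin 100111000101); offset now 18 = byte 2 bit 2; 22 bits remain
Read 3: bits[18:24] width=6 -> value=27 (bin 011011); offset now 24 = byte 3 bit 0; 16 bits remain
Read 4: bits[24:26] width=2 -> value=3 (bin 11); offset now 26 = byte 3 bit 2; 14 bits remain
Read 5: bits[26:29] width=3 -> value=3 (bin 011); offset now 29 = byte 3 bit 5; 11 bits remain
Read 6: bits[29:38] width=9 -> value=344 (bin 101011000); offset now 38 = byte 4 bit 6; 2 bits remain

Answer: 38 344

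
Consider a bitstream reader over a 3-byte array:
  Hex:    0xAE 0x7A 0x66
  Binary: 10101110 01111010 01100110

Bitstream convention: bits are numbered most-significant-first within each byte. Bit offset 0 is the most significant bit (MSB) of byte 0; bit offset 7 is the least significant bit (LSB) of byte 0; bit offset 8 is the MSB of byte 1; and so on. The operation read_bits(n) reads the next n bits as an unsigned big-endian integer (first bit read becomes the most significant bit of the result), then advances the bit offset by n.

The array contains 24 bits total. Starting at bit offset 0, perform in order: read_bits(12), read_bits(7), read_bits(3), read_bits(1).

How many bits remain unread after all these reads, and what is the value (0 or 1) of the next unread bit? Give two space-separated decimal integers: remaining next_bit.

Answer: 1 0

Derivation:
Read 1: bits[0:12] width=12 -> value=2791 (bin 101011100111); offset now 12 = byte 1 bit 4; 12 bits remain
Read 2: bits[12:19] width=7 -> value=83 (bin 1010011); offset now 19 = byte 2 bit 3; 5 bits remain
Read 3: bits[19:22] width=3 -> value=1 (bin 001); offset now 22 = byte 2 bit 6; 2 bits remain
Read 4: bits[22:23] width=1 -> value=1 (bin 1); offset now 23 = byte 2 bit 7; 1 bits remain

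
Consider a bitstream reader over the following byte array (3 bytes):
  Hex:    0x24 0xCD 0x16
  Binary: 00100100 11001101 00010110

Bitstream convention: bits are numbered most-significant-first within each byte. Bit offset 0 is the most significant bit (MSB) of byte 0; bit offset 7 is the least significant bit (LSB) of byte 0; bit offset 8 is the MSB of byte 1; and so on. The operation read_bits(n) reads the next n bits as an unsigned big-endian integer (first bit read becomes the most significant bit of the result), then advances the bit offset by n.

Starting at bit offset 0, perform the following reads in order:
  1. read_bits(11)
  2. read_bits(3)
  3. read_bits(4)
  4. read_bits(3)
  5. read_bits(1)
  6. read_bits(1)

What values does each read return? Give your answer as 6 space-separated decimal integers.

Answer: 294 3 4 2 1 1

Derivation:
Read 1: bits[0:11] width=11 -> value=294 (bin 00100100110); offset now 11 = byte 1 bit 3; 13 bits remain
Read 2: bits[11:14] width=3 -> value=3 (bin 011); offset now 14 = byte 1 bit 6; 10 bits remain
Read 3: bits[14:18] width=4 -> value=4 (bin 0100); offset now 18 = byte 2 bit 2; 6 bits remain
Read 4: bits[18:21] width=3 -> value=2 (bin 010); offset now 21 = byte 2 bit 5; 3 bits remain
Read 5: bits[21:22] width=1 -> value=1 (bin 1); offset now 22 = byte 2 bit 6; 2 bits remain
Read 6: bits[22:23] width=1 -> value=1 (bin 1); offset now 23 = byte 2 bit 7; 1 bits remain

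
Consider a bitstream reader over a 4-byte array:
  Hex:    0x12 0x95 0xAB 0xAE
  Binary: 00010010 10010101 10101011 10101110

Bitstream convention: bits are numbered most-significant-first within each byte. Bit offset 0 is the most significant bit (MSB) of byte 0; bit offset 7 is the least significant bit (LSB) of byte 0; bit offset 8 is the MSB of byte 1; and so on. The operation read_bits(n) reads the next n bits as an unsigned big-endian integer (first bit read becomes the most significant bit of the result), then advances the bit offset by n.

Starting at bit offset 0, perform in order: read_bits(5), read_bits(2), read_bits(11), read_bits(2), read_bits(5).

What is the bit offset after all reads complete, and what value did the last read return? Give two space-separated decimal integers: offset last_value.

Read 1: bits[0:5] width=5 -> value=2 (bin 00010); offset now 5 = byte 0 bit 5; 27 bits remain
Read 2: bits[5:7] width=2 -> value=1 (bin 01); offset now 7 = byte 0 bit 7; 25 bits remain
Read 3: bits[7:18] width=11 -> value=598 (bin 01001010110); offset now 18 = byte 2 bit 2; 14 bits remain
Read 4: bits[18:20] width=2 -> value=2 (bin 10); offset now 20 = byte 2 bit 4; 12 bits remain
Read 5: bits[20:25] width=5 -> value=23 (bin 10111); offset now 25 = byte 3 bit 1; 7 bits remain

Answer: 25 23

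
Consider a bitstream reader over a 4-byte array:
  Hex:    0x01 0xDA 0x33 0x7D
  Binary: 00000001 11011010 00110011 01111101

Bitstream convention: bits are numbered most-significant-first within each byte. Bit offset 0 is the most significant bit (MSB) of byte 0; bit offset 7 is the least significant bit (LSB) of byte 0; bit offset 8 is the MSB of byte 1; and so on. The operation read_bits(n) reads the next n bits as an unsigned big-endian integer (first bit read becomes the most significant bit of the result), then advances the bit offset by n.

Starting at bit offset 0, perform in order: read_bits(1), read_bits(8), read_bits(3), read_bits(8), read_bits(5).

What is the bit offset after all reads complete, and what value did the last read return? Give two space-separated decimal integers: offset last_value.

Read 1: bits[0:1] width=1 -> value=0 (bin 0); offset now 1 = byte 0 bit 1; 31 bits remain
Read 2: bits[1:9] width=8 -> value=3 (bin 00000011); offset now 9 = byte 1 bit 1; 23 bits remain
Read 3: bits[9:12] width=3 -> value=5 (bin 101); offset now 12 = byte 1 bit 4; 20 bits remain
Read 4: bits[12:20] width=8 -> value=163 (bin 10100011); offset now 20 = byte 2 bit 4; 12 bits remain
Read 5: bits[20:25] width=5 -> value=6 (bin 00110); offset now 25 = byte 3 bit 1; 7 bits remain

Answer: 25 6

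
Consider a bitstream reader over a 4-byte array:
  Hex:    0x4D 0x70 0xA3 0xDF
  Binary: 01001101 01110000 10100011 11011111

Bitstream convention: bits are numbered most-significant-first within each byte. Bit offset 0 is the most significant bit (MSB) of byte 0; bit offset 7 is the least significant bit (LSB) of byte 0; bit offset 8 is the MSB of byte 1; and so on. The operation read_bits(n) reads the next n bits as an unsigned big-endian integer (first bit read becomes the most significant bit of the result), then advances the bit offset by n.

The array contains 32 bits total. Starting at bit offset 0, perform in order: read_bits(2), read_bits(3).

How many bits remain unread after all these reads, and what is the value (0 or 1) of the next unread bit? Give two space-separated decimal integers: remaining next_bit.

Answer: 27 1

Derivation:
Read 1: bits[0:2] width=2 -> value=1 (bin 01); offset now 2 = byte 0 bit 2; 30 bits remain
Read 2: bits[2:5] width=3 -> value=1 (bin 001); offset now 5 = byte 0 bit 5; 27 bits remain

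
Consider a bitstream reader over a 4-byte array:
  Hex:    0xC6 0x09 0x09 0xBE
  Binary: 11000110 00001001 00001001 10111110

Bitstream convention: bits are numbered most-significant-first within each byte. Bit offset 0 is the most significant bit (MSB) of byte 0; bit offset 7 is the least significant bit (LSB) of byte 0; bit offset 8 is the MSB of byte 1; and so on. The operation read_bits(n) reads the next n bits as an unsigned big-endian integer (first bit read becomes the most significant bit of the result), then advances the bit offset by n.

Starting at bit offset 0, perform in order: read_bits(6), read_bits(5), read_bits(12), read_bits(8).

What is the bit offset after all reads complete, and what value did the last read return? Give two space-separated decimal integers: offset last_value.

Read 1: bits[0:6] width=6 -> value=49 (bin 110001); offset now 6 = byte 0 bit 6; 26 bits remain
Read 2: bits[6:11] width=5 -> value=16 (bin 10000); offset now 11 = byte 1 bit 3; 21 bits remain
Read 3: bits[11:23] width=12 -> value=1156 (bin 010010000100); offset now 23 = byte 2 bit 7; 9 bits remain
Read 4: bits[23:31] width=8 -> value=223 (bin 11011111); offset now 31 = byte 3 bit 7; 1 bits remain

Answer: 31 223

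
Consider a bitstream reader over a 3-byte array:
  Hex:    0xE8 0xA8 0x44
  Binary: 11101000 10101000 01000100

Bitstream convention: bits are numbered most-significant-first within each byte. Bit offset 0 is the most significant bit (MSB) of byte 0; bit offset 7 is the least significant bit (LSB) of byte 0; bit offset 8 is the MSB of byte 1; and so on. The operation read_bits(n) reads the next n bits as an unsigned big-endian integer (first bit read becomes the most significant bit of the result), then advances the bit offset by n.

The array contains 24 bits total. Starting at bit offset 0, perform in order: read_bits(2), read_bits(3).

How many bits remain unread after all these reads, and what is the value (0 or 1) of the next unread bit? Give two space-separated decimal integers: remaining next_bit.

Answer: 19 0

Derivation:
Read 1: bits[0:2] width=2 -> value=3 (bin 11); offset now 2 = byte 0 bit 2; 22 bits remain
Read 2: bits[2:5] width=3 -> value=5 (bin 101); offset now 5 = byte 0 bit 5; 19 bits remain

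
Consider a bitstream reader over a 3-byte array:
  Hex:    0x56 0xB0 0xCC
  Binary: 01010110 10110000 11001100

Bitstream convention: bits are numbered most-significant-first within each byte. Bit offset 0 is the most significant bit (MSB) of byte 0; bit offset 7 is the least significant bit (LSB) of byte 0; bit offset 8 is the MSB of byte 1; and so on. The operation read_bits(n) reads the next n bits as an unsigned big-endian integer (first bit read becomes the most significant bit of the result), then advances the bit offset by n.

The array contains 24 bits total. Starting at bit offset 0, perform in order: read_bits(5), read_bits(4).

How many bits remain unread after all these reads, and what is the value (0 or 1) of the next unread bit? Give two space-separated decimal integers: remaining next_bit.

Answer: 15 0

Derivation:
Read 1: bits[0:5] width=5 -> value=10 (bin 01010); offset now 5 = byte 0 bit 5; 19 bits remain
Read 2: bits[5:9] width=4 -> value=13 (bin 1101); offset now 9 = byte 1 bit 1; 15 bits remain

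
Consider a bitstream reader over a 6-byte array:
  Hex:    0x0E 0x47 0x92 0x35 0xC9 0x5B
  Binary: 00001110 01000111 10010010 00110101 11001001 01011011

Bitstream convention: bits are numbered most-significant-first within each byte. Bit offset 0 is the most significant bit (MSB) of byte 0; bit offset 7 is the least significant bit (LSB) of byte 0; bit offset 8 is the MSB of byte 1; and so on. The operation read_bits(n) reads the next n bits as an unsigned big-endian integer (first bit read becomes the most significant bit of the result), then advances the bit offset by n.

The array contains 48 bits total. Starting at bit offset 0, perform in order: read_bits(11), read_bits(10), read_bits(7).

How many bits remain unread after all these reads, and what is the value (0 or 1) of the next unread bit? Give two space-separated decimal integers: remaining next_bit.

Read 1: bits[0:11] width=11 -> value=114 (bin 00001110010); offset now 11 = byte 1 bit 3; 37 bits remain
Read 2: bits[11:21] width=10 -> value=242 (bin 0011110010); offset now 21 = byte 2 bit 5; 27 bits remain
Read 3: bits[21:28] width=7 -> value=35 (bin 0100011); offset now 28 = byte 3 bit 4; 20 bits remain

Answer: 20 0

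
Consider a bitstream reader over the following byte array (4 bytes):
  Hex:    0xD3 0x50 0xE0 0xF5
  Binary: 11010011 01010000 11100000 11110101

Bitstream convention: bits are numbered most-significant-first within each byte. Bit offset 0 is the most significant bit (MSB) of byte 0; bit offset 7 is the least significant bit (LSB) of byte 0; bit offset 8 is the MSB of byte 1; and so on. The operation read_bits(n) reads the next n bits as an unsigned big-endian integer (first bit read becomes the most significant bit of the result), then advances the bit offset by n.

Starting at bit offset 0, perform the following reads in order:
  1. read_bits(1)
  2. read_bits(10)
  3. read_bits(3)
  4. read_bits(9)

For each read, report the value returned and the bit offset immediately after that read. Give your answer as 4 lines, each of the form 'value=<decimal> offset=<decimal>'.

Answer: value=1 offset=1
value=666 offset=11
value=4 offset=14
value=112 offset=23

Derivation:
Read 1: bits[0:1] width=1 -> value=1 (bin 1); offset now 1 = byte 0 bit 1; 31 bits remain
Read 2: bits[1:11] width=10 -> value=666 (bin 1010011010); offset now 11 = byte 1 bit 3; 21 bits remain
Read 3: bits[11:14] width=3 -> value=4 (bin 100); offset now 14 = byte 1 bit 6; 18 bits remain
Read 4: bits[14:23] width=9 -> value=112 (bin 001110000); offset now 23 = byte 2 bit 7; 9 bits remain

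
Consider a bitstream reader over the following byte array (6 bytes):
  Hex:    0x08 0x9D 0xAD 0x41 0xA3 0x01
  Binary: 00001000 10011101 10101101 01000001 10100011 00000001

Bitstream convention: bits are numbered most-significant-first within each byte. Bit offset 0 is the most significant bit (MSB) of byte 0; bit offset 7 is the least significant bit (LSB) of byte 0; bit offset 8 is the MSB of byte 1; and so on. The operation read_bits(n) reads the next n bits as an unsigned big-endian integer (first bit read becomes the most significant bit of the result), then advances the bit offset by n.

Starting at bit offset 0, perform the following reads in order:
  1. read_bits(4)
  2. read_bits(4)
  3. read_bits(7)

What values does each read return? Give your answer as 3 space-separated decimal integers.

Read 1: bits[0:4] width=4 -> value=0 (bin 0000); offset now 4 = byte 0 bit 4; 44 bits remain
Read 2: bits[4:8] width=4 -> value=8 (bin 1000); offset now 8 = byte 1 bit 0; 40 bits remain
Read 3: bits[8:15] width=7 -> value=78 (bin 1001110); offset now 15 = byte 1 bit 7; 33 bits remain

Answer: 0 8 78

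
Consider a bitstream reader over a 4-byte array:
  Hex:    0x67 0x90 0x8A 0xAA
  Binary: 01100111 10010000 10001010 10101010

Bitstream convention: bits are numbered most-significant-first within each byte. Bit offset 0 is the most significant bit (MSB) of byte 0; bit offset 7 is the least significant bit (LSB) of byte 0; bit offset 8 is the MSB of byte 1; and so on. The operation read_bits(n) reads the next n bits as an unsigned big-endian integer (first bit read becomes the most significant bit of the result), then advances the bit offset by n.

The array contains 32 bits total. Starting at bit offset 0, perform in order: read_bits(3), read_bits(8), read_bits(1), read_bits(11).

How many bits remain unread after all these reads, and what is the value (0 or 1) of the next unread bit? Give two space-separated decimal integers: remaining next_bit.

Answer: 9 0

Derivation:
Read 1: bits[0:3] width=3 -> value=3 (bin 011); offset now 3 = byte 0 bit 3; 29 bits remain
Read 2: bits[3:11] width=8 -> value=60 (bin 00111100); offset now 11 = byte 1 bit 3; 21 bits remain
Read 3: bits[11:12] width=1 -> value=1 (bin 1); offset now 12 = byte 1 bit 4; 20 bits remain
Read 4: bits[12:23] width=11 -> value=69 (bin 00001000101); offset now 23 = byte 2 bit 7; 9 bits remain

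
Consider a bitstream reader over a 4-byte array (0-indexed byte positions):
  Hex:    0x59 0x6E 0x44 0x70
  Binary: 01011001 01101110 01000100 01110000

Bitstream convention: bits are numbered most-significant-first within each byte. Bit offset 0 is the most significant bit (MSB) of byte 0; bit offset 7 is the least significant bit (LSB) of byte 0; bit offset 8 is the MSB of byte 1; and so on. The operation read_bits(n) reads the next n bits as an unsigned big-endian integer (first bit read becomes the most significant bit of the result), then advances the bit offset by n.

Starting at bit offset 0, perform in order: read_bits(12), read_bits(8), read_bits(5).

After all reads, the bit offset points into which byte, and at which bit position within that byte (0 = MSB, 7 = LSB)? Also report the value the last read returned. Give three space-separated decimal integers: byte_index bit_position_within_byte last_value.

Answer: 3 1 8

Derivation:
Read 1: bits[0:12] width=12 -> value=1430 (bin 010110010110); offset now 12 = byte 1 bit 4; 20 bits remain
Read 2: bits[12:20] width=8 -> value=228 (bin 11100100); offset now 20 = byte 2 bit 4; 12 bits remain
Read 3: bits[20:25] width=5 -> value=8 (bin 01000); offset now 25 = byte 3 bit 1; 7 bits remain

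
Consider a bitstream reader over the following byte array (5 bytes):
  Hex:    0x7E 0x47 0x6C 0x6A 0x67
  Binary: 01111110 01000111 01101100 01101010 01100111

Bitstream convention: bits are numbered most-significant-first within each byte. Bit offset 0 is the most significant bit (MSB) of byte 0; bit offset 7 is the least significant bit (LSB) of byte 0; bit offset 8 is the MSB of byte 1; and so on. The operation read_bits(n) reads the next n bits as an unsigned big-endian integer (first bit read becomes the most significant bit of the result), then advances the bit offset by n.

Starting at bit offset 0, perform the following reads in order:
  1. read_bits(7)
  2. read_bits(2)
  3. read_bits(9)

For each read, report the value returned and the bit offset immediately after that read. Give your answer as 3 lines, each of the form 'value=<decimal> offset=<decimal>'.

Read 1: bits[0:7] width=7 -> value=63 (bin 0111111); offset now 7 = byte 0 bit 7; 33 bits remain
Read 2: bits[7:9] width=2 -> value=0 (bin 00); offset now 9 = byte 1 bit 1; 31 bits remain
Read 3: bits[9:18] width=9 -> value=285 (bin 100011101); offset now 18 = byte 2 bit 2; 22 bits remain

Answer: value=63 offset=7
value=0 offset=9
value=285 offset=18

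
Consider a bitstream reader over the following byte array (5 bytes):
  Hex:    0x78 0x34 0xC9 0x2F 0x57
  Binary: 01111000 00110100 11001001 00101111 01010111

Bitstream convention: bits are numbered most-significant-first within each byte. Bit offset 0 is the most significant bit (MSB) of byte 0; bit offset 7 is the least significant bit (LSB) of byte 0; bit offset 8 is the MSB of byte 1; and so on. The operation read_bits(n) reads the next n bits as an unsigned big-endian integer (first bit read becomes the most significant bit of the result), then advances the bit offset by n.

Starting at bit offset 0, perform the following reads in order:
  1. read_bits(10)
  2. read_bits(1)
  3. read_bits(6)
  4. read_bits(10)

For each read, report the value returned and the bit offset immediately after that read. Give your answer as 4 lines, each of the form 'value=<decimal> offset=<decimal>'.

Read 1: bits[0:10] width=10 -> value=480 (bin 0111100000); offset now 10 = byte 1 bit 2; 30 bits remain
Read 2: bits[10:11] width=1 -> value=1 (bin 1); offset now 11 = byte 1 bit 3; 29 bits remain
Read 3: bits[11:17] width=6 -> value=41 (bin 101001); offset now 17 = byte 2 bit 1; 23 bits remain
Read 4: bits[17:27] width=10 -> value=585 (bin 1001001001); offset now 27 = byte 3 bit 3; 13 bits remain

Answer: value=480 offset=10
value=1 offset=11
value=41 offset=17
value=585 offset=27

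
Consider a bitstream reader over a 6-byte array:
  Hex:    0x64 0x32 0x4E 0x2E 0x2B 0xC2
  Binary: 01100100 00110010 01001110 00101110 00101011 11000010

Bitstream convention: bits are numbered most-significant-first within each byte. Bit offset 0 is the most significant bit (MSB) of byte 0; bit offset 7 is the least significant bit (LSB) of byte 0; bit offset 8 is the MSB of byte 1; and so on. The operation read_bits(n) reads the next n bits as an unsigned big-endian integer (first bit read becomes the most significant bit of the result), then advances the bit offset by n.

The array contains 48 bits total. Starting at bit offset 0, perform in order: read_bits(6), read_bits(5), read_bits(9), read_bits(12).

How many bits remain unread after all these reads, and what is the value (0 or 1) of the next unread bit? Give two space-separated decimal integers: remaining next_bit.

Read 1: bits[0:6] width=6 -> value=25 (bin 011001); offset now 6 = byte 0 bit 6; 42 bits remain
Read 2: bits[6:11] width=5 -> value=1 (bin 00001); offset now 11 = byte 1 bit 3; 37 bits remain
Read 3: bits[11:20] width=9 -> value=292 (bin 100100100); offset now 20 = byte 2 bit 4; 28 bits remain
Read 4: bits[20:32] width=12 -> value=3630 (bin 111000101110); offset now 32 = byte 4 bit 0; 16 bits remain

Answer: 16 0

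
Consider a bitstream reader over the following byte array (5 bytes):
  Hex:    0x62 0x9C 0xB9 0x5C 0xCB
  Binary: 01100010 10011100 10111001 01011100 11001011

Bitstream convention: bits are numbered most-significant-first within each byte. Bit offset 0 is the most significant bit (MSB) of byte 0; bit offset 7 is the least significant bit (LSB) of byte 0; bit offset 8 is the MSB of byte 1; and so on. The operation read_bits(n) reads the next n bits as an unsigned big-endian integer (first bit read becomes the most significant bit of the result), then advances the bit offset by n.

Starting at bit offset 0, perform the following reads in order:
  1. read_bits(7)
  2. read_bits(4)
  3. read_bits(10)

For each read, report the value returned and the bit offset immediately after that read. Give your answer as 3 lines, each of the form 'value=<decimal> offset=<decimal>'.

Read 1: bits[0:7] width=7 -> value=49 (bin 0110001); offset now 7 = byte 0 bit 7; 33 bits remain
Read 2: bits[7:11] width=4 -> value=4 (bin 0100); offset now 11 = byte 1 bit 3; 29 bits remain
Read 3: bits[11:21] width=10 -> value=919 (bin 1110010111); offset now 21 = byte 2 bit 5; 19 bits remain

Answer: value=49 offset=7
value=4 offset=11
value=919 offset=21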